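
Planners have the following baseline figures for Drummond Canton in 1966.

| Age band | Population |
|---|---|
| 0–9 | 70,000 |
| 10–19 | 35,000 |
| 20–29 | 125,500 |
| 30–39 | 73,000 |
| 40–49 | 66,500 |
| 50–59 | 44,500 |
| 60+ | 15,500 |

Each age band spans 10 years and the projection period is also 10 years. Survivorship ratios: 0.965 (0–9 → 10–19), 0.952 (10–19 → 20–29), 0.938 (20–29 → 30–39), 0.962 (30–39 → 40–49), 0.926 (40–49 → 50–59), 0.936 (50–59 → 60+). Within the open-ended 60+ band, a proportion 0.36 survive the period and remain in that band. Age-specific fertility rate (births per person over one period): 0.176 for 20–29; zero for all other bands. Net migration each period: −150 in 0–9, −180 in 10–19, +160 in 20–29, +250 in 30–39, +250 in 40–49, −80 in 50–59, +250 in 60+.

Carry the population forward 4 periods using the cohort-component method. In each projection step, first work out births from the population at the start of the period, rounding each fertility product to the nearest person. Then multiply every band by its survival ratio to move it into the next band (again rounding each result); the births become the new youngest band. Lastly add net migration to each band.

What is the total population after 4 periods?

255771

After projecting period 1:
Births: 125500 × 0.176 = 22088
10–19: 70000 × 0.965 = 67550
20–29: 35000 × 0.952 = 33320
30–39: 125500 × 0.938 = 117719
40–49: 73000 × 0.962 = 70226
50–59: 66500 × 0.926 = 61579
60+: 44500 × 0.936 + 15500 × 0.36 = 41652 + 5580 = 47232
Net migration: 0–9 − 150 → 21938; 10–19 − 180 → 67370; 20–29 + 160 → 33480; 30–39 + 250 → 117969; 40–49 + 250 → 70476; 50–59 − 80 → 61499; 60+ + 250 → 47482
End of period: [21938, 67370, 33480, 117969, 70476, 61499, 47482]
After projecting period 2:
Births: 33480 × 0.176 = 5892
10–19: 21938 × 0.965 = 21170
20–29: 67370 × 0.952 = 64136
30–39: 33480 × 0.938 = 31404
40–49: 117969 × 0.962 = 113486
50–59: 70476 × 0.926 = 65261
60+: 61499 × 0.936 + 47482 × 0.36 = 57563 + 17094 = 74657
Net migration: 0–9 − 150 → 5742; 10–19 − 180 → 20990; 20–29 + 160 → 64296; 30–39 + 250 → 31654; 40–49 + 250 → 113736; 50–59 − 80 → 65181; 60+ + 250 → 74907
End of period: [5742, 20990, 64296, 31654, 113736, 65181, 74907]
After projecting period 3:
Births: 64296 × 0.176 = 11316
10–19: 5742 × 0.965 = 5541
20–29: 20990 × 0.952 = 19982
30–39: 64296 × 0.938 = 60310
40–49: 31654 × 0.962 = 30451
50–59: 113736 × 0.926 = 105320
60+: 65181 × 0.936 + 74907 × 0.36 = 61009 + 26967 = 87976
Net migration: 0–9 − 150 → 11166; 10–19 − 180 → 5361; 20–29 + 160 → 20142; 30–39 + 250 → 60560; 40–49 + 250 → 30701; 50–59 − 80 → 105240; 60+ + 250 → 88226
End of period: [11166, 5361, 20142, 60560, 30701, 105240, 88226]
After projecting period 4:
Births: 20142 × 0.176 = 3545
10–19: 11166 × 0.965 = 10775
20–29: 5361 × 0.952 = 5104
30–39: 20142 × 0.938 = 18893
40–49: 60560 × 0.962 = 58259
50–59: 30701 × 0.926 = 28429
60+: 105240 × 0.936 + 88226 × 0.36 = 98505 + 31761 = 130266
Net migration: 0–9 − 150 → 3395; 10–19 − 180 → 10595; 20–29 + 160 → 5264; 30–39 + 250 → 19143; 40–49 + 250 → 58509; 50–59 − 80 → 28349; 60+ + 250 → 130516
End of period: [3395, 10595, 5264, 19143, 58509, 28349, 130516]
Total after period 4: 3395 + 10595 + 5264 + 19143 + 58509 + 28349 + 130516 = 255771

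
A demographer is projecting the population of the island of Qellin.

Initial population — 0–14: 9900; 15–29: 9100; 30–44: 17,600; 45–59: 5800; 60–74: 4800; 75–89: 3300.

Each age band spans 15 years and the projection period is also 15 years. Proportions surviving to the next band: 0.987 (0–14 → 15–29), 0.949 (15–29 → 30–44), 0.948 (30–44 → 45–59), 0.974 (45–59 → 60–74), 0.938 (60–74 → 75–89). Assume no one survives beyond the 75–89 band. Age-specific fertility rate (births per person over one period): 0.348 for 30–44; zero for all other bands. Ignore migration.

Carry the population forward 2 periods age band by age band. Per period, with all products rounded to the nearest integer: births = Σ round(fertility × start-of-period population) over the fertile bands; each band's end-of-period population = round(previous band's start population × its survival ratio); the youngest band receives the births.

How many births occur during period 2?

3005

Period 1.
Births: 17600 × 0.348 = 6125
15–29: 9900 × 0.987 = 9771
30–44: 9100 × 0.949 = 8636
45–59: 17600 × 0.948 = 16685
60–74: 5800 × 0.974 = 5649
75–89: 4800 × 0.938 = 4502
End of period: [6125, 9771, 8636, 16685, 5649, 4502]
Period 2.
Births: 8636 × 0.348 = 3005
15–29: 6125 × 0.987 = 6045
30–44: 9771 × 0.949 = 9273
45–59: 8636 × 0.948 = 8187
60–74: 16685 × 0.974 = 16251
75–89: 5649 × 0.938 = 5299
End of period: [3005, 6045, 9273, 8187, 16251, 5299]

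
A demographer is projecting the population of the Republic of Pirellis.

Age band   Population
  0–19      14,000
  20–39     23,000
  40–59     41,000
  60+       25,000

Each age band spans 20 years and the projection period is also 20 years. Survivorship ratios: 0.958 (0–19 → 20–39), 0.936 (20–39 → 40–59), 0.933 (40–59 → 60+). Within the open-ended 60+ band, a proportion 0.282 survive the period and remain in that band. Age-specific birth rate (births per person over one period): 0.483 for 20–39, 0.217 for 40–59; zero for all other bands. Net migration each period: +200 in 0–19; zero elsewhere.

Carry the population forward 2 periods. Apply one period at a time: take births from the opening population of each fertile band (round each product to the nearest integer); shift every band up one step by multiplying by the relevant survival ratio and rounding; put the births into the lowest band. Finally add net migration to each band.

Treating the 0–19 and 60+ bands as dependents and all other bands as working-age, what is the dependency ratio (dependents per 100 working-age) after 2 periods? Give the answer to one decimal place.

138.5

Period 1:
Births: 23000 × 0.483 = 11109  |  41000 × 0.217 = 8897 ⇒ total 20006
20–39: 14000 × 0.958 = 13412
40–59: 23000 × 0.936 = 21528
60+: 41000 × 0.933 + 25000 × 0.282 = 38253 + 7050 = 45303
Net migration: 0–19 + 200 → 20206
→ [20206, 13412, 21528, 45303]
Period 2:
Births: 13412 × 0.483 = 6478  |  21528 × 0.217 = 4672 ⇒ total 11150
20–39: 20206 × 0.958 = 19357
40–59: 13412 × 0.936 = 12554
60+: 21528 × 0.933 + 45303 × 0.282 = 20086 + 12775 = 32861
Net migration: 0–19 + 200 → 11350
→ [11350, 19357, 12554, 32861]
Dependents (band 0–19 + band 60+) = 11350 + 32861 = 44211; working-age = 31911; ratio = 44211/31911 × 100 = 138.5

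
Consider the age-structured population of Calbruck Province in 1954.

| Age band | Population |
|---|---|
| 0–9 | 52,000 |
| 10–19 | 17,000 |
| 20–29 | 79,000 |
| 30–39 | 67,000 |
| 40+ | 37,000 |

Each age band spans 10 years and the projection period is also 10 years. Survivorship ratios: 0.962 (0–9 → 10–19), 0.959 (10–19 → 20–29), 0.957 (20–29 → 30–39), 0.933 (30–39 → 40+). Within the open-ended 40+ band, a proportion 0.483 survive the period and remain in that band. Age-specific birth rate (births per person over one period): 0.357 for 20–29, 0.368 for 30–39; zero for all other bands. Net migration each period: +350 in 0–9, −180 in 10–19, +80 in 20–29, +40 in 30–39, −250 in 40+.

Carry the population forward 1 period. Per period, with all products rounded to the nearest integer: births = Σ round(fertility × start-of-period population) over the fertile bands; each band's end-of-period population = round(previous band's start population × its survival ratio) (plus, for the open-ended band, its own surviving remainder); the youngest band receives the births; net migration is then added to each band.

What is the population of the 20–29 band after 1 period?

16383

(Groups numbered youngest = 1 to oldest = 5.)
[period 1]
Births: 79000 × 0.357 = 28203  |  67000 × 0.368 = 24656 → total 52859
Group 2: 52000 × 0.962 = 50024
Group 3: 17000 × 0.959 = 16303
Group 4: 79000 × 0.957 = 75603
Group 5: 67000 × 0.933 + 37000 × 0.483 = 62511 + 17871 = 80382
Net migration: Group 1 + 350 → 53209; Group 2 − 180 → 49844; Group 3 + 80 → 16383; Group 4 + 40 → 75643; Group 5 − 250 → 80132
Giving 53209 / 49844 / 16383 / 75643 / 80132.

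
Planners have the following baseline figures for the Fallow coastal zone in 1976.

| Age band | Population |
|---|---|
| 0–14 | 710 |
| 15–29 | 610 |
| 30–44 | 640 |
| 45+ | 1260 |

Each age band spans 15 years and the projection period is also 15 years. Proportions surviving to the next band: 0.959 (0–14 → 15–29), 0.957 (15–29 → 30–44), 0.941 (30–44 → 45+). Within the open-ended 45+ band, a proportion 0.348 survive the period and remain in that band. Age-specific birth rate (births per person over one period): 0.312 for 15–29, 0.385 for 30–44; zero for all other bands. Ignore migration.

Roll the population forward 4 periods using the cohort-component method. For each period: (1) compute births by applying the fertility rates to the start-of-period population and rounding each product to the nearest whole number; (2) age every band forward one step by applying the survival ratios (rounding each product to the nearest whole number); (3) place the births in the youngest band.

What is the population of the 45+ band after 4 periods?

— Period 1 —
Births: 610 * 0.312 = 190, 640 * 0.385 = 246 → total 436
15–29: 710 * 0.959 = 681
30–44: 610 * 0.957 = 584
45+: 640 * 0.941 + 1260 * 0.348 = 602 + 438 = 1040
→ [436, 681, 584, 1040]
— Period 2 —
Births: 681 * 0.312 = 212, 584 * 0.385 = 225 → total 437
15–29: 436 * 0.959 = 418
30–44: 681 * 0.957 = 652
45+: 584 * 0.941 + 1040 * 0.348 = 550 + 362 = 912
→ [437, 418, 652, 912]
— Period 3 —
Births: 418 * 0.312 = 130, 652 * 0.385 = 251 → total 381
15–29: 437 * 0.959 = 419
30–44: 418 * 0.957 = 400
45+: 652 * 0.941 + 912 * 0.348 = 614 + 317 = 931
→ [381, 419, 400, 931]
— Period 4 —
Births: 419 * 0.312 = 131, 400 * 0.385 = 154 → total 285
15–29: 381 * 0.959 = 365
30–44: 419 * 0.957 = 401
45+: 400 * 0.941 + 931 * 0.348 = 376 + 324 = 700
→ [285, 365, 401, 700]

700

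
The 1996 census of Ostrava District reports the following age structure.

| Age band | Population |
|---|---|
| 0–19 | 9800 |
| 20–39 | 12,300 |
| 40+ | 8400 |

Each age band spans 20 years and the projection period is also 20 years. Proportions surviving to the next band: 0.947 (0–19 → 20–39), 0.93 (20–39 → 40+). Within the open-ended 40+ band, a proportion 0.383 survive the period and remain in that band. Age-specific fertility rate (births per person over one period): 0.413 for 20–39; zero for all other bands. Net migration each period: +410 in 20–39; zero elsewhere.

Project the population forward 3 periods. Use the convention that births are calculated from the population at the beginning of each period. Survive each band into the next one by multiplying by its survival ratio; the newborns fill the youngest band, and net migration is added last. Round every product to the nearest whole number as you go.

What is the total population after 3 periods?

After projecting period 1:
Births: 12300 * 0.413 = 5080
20–39: 9800 * 0.947 = 9281
40+: 12300 * 0.93 + 8400 * 0.383 = 11439 + 3217 = 14656
Net migration: 20–39 + 410 → 9691
→ [5080, 9691, 14656]
After projecting period 2:
Births: 9691 * 0.413 = 4002
20–39: 5080 * 0.947 = 4811
40+: 9691 * 0.93 + 14656 * 0.383 = 9013 + 5613 = 14626
Net migration: 20–39 + 410 → 5221
→ [4002, 5221, 14626]
After projecting period 3:
Births: 5221 * 0.413 = 2156
20–39: 4002 * 0.947 = 3790
40+: 5221 * 0.93 + 14626 * 0.383 = 4856 + 5602 = 10458
Net migration: 20–39 + 410 → 4200
→ [2156, 4200, 10458]
Total after period 3: 2156 + 4200 + 10458 = 16814

16814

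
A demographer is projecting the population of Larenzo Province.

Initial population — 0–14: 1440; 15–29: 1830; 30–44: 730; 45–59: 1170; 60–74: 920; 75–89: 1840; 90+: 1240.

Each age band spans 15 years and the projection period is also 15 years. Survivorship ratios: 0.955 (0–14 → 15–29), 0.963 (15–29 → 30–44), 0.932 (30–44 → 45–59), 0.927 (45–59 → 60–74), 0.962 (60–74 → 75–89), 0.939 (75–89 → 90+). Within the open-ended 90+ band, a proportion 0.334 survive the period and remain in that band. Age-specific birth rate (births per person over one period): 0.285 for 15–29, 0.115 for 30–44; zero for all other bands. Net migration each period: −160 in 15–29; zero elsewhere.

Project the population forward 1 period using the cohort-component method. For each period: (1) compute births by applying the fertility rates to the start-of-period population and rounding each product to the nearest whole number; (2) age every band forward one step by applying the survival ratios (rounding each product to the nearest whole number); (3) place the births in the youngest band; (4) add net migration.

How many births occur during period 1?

Numbering the bands 1..7 from youngest to oldest:
Period 1.
Births: 1830 × 0.285 = 522 ; 730 × 0.115 = 84 → 606
Band 2: 1440 × 0.955 = 1375
Band 3: 1830 × 0.963 = 1762
Band 4: 730 × 0.932 = 680
Band 5: 1170 × 0.927 = 1085
Band 6: 920 × 0.962 = 885
Band 7: 1840 × 0.939 + 1240 × 0.334 = 1728 + 414 = 2142
Net migration: Band 2 − 160 → 1215
Population now: 0–14=606, 15–29=1215, 30–44=1762, 45–59=680, 60–74=1085, 75–89=885, 90+=2142

606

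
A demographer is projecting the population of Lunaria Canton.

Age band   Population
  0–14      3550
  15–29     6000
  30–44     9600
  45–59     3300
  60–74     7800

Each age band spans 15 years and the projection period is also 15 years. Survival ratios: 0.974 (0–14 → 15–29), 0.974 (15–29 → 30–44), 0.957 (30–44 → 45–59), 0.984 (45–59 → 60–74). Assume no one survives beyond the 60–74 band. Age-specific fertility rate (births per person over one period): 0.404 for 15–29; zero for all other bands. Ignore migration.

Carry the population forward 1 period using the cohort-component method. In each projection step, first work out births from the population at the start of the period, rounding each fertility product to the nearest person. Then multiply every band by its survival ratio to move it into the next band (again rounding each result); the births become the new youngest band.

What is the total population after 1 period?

24160

Call the bands 1 to 5, youngest first.
Period 1.
Births: 6000 * 0.404 = 2424
Band 2: 3550 * 0.974 = 3458
Band 3: 6000 * 0.974 = 5844
Band 4: 9600 * 0.957 = 9187
Band 5: 3300 * 0.984 = 3247
Giving 2424 / 3458 / 5844 / 9187 / 3247.
Total after period 1: 2424 + 3458 + 5844 + 9187 + 3247 = 24160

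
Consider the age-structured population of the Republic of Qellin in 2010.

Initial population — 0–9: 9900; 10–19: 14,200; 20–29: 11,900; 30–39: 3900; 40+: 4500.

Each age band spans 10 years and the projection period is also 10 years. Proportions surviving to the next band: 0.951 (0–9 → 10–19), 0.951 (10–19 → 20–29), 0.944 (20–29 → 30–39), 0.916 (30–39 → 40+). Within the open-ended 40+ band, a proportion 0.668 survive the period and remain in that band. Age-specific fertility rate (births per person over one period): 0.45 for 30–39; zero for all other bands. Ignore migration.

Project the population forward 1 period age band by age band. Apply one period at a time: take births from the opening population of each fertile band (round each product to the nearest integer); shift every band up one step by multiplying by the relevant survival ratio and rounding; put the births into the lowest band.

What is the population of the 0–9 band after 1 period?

[period 1]
Births: 3900 × 0.45 = 1755
10–19: 9900 × 0.951 = 9415
20–29: 14200 × 0.951 = 13504
30–39: 11900 × 0.944 = 11234
40+: 3900 × 0.916 + 4500 × 0.668 = 3572 + 3006 = 6578
End of period: [1755, 9415, 13504, 11234, 6578]

1755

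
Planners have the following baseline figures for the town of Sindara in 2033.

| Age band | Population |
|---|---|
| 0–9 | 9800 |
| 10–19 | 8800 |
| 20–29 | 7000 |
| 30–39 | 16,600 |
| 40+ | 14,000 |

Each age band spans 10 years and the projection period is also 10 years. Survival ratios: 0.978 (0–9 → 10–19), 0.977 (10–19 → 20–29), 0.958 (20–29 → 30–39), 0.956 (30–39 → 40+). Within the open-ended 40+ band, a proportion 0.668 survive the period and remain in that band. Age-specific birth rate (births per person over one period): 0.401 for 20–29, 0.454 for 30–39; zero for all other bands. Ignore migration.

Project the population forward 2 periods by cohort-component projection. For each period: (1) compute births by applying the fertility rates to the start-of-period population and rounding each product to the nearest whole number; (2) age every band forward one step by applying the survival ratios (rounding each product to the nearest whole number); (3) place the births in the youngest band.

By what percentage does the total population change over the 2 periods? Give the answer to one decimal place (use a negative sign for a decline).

— Period 1 —
Births: 7000 * 0.401 = 2807  |  16600 * 0.454 = 7536 — total 10343
10–19: 9800 * 0.978 = 9584
20–29: 8800 * 0.977 = 8598
30–39: 7000 * 0.958 = 6706
40+: 16600 * 0.956 + 14000 * 0.668 = 15870 + 9352 = 25222
Population now: 0–9=10343, 10–19=9584, 20–29=8598, 30–39=6706, 40+=25222
— Period 2 —
Births: 8598 * 0.401 = 3448  |  6706 * 0.454 = 3045 — total 6493
10–19: 10343 * 0.978 = 10115
20–29: 9584 * 0.977 = 9364
30–39: 8598 * 0.958 = 8237
40+: 6706 * 0.956 + 25222 * 0.668 = 6411 + 16848 = 23259
Population now: 0–9=6493, 10–19=10115, 20–29=9364, 30–39=8237, 40+=23259
Total: 56200 → 57468; change = 1268; percentage change = 2.3%

2.3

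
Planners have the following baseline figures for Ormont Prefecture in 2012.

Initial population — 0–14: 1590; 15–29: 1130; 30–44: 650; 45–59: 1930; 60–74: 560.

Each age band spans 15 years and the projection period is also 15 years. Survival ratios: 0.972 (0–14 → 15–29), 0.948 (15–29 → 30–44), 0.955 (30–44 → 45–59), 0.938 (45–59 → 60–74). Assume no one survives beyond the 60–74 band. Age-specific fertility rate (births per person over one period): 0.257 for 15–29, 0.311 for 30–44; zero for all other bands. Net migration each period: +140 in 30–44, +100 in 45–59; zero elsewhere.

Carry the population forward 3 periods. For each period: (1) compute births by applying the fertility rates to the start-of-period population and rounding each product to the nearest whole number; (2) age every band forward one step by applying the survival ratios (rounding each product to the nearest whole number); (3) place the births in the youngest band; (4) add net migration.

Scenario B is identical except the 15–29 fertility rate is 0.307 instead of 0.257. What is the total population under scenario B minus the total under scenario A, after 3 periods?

169

Let group 1 be 0–14 through group 5 = 60–74.
— Period 1 —
Births: 1130 × 0.257 = 290 ; 650 × 0.311 = 202 ⇒ total 492
Group 2: 1590 × 0.972 = 1545
Group 3: 1130 × 0.948 = 1071
Group 4: 650 × 0.955 = 621
Group 5: 1930 × 0.938 = 1810
Net migration: Group 3 + 140 → 1211; Group 4 + 100 → 721
Population now: 0–14=492, 15–29=1545, 30–44=1211, 45–59=721, 60–74=1810
— Period 2 —
Births: 1545 × 0.257 = 397 ; 1211 × 0.311 = 377 ⇒ total 774
Group 2: 492 × 0.972 = 478
Group 3: 1545 × 0.948 = 1465
Group 4: 1211 × 0.955 = 1157
Group 5: 721 × 0.938 = 676
Net migration: Group 3 + 140 → 1605; Group 4 + 100 → 1257
Population now: 0–14=774, 15–29=478, 30–44=1605, 45–59=1257, 60–74=676
— Period 3 —
Births: 478 × 0.257 = 123 ; 1605 × 0.311 = 499 ⇒ total 622
Group 2: 774 × 0.972 = 752
Group 3: 478 × 0.948 = 453
Group 4: 1605 × 0.955 = 1533
Group 5: 1257 × 0.938 = 1179
Net migration: Group 3 + 140 → 593; Group 4 + 100 → 1633
Population now: 0–14=622, 15–29=752, 30–44=593, 45–59=1633, 60–74=1179
Scenario A total after 3 periods: 4779
Scenario B projection —
— Period 1 —
Births: 1130 × 0.307 = 347 ; 650 × 0.311 = 202 ⇒ total 549
Group 2: 1590 × 0.972 = 1545
Group 3: 1130 × 0.948 = 1071
Group 4: 650 × 0.955 = 621
Group 5: 1930 × 0.938 = 1810
Net migration: Group 3 + 140 → 1211; Group 4 + 100 → 721
Population now: 0–14=549, 15–29=1545, 30–44=1211, 45–59=721, 60–74=1810
— Period 2 —
Births: 1545 × 0.307 = 474 ; 1211 × 0.311 = 377 ⇒ total 851
Group 2: 549 × 0.972 = 534
Group 3: 1545 × 0.948 = 1465
Group 4: 1211 × 0.955 = 1157
Group 5: 721 × 0.938 = 676
Net migration: Group 3 + 140 → 1605; Group 4 + 100 → 1257
Population now: 0–14=851, 15–29=534, 30–44=1605, 45–59=1257, 60–74=676
— Period 3 —
Births: 534 × 0.307 = 164 ; 1605 × 0.311 = 499 ⇒ total 663
Group 2: 851 × 0.972 = 827
Group 3: 534 × 0.948 = 506
Group 4: 1605 × 0.955 = 1533
Group 5: 1257 × 0.938 = 1179
Net migration: Group 3 + 140 → 646; Group 4 + 100 → 1633
Population now: 0–14=663, 15–29=827, 30–44=646, 45–59=1633, 60–74=1179
Scenario B total after 3 periods: 4948
Difference B − A = 4948 − 4779 = 169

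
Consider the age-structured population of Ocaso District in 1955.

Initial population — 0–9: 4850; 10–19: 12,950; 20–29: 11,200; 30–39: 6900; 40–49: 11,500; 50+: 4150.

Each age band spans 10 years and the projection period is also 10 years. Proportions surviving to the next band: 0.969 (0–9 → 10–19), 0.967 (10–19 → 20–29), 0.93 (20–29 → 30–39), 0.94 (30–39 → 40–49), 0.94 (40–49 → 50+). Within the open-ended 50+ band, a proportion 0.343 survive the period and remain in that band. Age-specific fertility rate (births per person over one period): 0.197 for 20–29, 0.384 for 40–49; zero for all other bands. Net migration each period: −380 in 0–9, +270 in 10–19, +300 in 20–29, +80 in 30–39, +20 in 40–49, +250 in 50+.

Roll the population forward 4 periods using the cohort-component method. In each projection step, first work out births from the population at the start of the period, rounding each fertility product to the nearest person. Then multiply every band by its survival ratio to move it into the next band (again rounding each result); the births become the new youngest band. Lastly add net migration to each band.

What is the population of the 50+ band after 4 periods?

Let band 1 be 0–9 through band 6 = 50+.
— Period 1 —
Births: 11200 × 0.197 = 2206 ; 11500 × 0.384 = 4416 ⇒ total 6622
Band 2: 4850 × 0.969 = 4700
Band 3: 12950 × 0.967 = 12523
Band 4: 11200 × 0.93 = 10416
Band 5: 6900 × 0.94 = 6486
Band 6: 11500 × 0.94 + 4150 × 0.343 = 10810 + 1423 = 12233
Net migration: Band 1 − 380 → 6242; Band 2 + 270 → 4970; Band 3 + 300 → 12823; Band 4 + 80 → 10496; Band 5 + 20 → 6506; Band 6 + 250 → 12483
Population now: 0–9=6242, 10–19=4970, 20–29=12823, 30–39=10496, 40–49=6506, 50+=12483
— Period 2 —
Births: 12823 × 0.197 = 2526 ; 6506 × 0.384 = 2498 ⇒ total 5024
Band 2: 6242 × 0.969 = 6048
Band 3: 4970 × 0.967 = 4806
Band 4: 12823 × 0.93 = 11925
Band 5: 10496 × 0.94 = 9866
Band 6: 6506 × 0.94 + 12483 × 0.343 = 6116 + 4282 = 10398
Net migration: Band 1 − 380 → 4644; Band 2 + 270 → 6318; Band 3 + 300 → 5106; Band 4 + 80 → 12005; Band 5 + 20 → 9886; Band 6 + 250 → 10648
Population now: 0–9=4644, 10–19=6318, 20–29=5106, 30–39=12005, 40–49=9886, 50+=10648
— Period 3 —
Births: 5106 × 0.197 = 1006 ; 9886 × 0.384 = 3796 ⇒ total 4802
Band 2: 4644 × 0.969 = 4500
Band 3: 6318 × 0.967 = 6110
Band 4: 5106 × 0.93 = 4749
Band 5: 12005 × 0.94 = 11285
Band 6: 9886 × 0.94 + 10648 × 0.343 = 9293 + 3652 = 12945
Net migration: Band 1 − 380 → 4422; Band 2 + 270 → 4770; Band 3 + 300 → 6410; Band 4 + 80 → 4829; Band 5 + 20 → 11305; Band 6 + 250 → 13195
Population now: 0–9=4422, 10–19=4770, 20–29=6410, 30–39=4829, 40–49=11305, 50+=13195
— Period 4 —
Births: 6410 × 0.197 = 1263 ; 11305 × 0.384 = 4341 ⇒ total 5604
Band 2: 4422 × 0.969 = 4285
Band 3: 4770 × 0.967 = 4613
Band 4: 6410 × 0.93 = 5961
Band 5: 4829 × 0.94 = 4539
Band 6: 11305 × 0.94 + 13195 × 0.343 = 10627 + 4526 = 15153
Net migration: Band 1 − 380 → 5224; Band 2 + 270 → 4555; Band 3 + 300 → 4913; Band 4 + 80 → 6041; Band 5 + 20 → 4559; Band 6 + 250 → 15403
Population now: 0–9=5224, 10–19=4555, 20–29=4913, 30–39=6041, 40–49=4559, 50+=15403

15403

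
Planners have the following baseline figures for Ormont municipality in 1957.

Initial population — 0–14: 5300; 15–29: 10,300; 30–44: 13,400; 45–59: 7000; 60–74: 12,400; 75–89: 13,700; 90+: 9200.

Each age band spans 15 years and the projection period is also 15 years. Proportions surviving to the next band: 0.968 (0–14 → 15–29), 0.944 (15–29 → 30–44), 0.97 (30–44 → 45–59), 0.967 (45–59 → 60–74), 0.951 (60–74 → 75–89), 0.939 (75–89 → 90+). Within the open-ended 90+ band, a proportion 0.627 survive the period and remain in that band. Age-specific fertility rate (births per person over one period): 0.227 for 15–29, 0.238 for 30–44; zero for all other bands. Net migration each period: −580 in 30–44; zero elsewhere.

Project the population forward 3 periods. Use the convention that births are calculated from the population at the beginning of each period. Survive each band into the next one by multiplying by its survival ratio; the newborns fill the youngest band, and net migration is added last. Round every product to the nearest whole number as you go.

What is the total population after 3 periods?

Period 1.
Births: 10300 * 0.227 = 2338 ; 13400 * 0.238 = 3189 → 5527
15–29: 5300 * 0.968 = 5130
30–44: 10300 * 0.944 = 9723
45–59: 13400 * 0.97 = 12998
60–74: 7000 * 0.967 = 6769
75–89: 12400 * 0.951 = 11792
90+: 13700 * 0.939 + 9200 * 0.627 = 12864 + 5768 = 18632
Net migration: 30–44 − 580 → 9143
→ [5527, 5130, 9143, 12998, 6769, 11792, 18632]
Period 2.
Births: 5130 * 0.227 = 1165 ; 9143 * 0.238 = 2176 → 3341
15–29: 5527 * 0.968 = 5350
30–44: 5130 * 0.944 = 4843
45–59: 9143 * 0.97 = 8869
60–74: 12998 * 0.967 = 12569
75–89: 6769 * 0.951 = 6437
90+: 11792 * 0.939 + 18632 * 0.627 = 11073 + 11682 = 22755
Net migration: 30–44 − 580 → 4263
→ [3341, 5350, 4263, 8869, 12569, 6437, 22755]
Period 3.
Births: 5350 * 0.227 = 1214 ; 4263 * 0.238 = 1015 → 2229
15–29: 3341 * 0.968 = 3234
30–44: 5350 * 0.944 = 5050
45–59: 4263 * 0.97 = 4135
60–74: 8869 * 0.967 = 8576
75–89: 12569 * 0.951 = 11953
90+: 6437 * 0.939 + 22755 * 0.627 = 6044 + 14267 = 20311
Net migration: 30–44 − 580 → 4470
→ [2229, 3234, 4470, 4135, 8576, 11953, 20311]
Total after period 3: 2229 + 3234 + 4470 + 4135 + 8576 + 11953 + 20311 = 54908

54908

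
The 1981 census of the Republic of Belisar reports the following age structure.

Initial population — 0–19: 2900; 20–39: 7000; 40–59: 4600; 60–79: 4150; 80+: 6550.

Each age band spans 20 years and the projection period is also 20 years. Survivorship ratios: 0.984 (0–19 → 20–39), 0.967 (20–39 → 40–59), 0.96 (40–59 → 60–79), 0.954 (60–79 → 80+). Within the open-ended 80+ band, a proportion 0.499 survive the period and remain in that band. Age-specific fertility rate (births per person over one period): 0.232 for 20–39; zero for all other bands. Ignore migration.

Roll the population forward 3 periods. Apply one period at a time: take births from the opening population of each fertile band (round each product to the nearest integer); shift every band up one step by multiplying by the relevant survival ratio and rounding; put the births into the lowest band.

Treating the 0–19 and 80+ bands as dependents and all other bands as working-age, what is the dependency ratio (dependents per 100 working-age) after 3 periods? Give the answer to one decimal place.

216.1

[period 1]
Births: 7000 × 0.232 = 1624
20–39: 2900 × 0.984 = 2854
40–59: 7000 × 0.967 = 6769
60–79: 4600 × 0.96 = 4416
80+: 4150 × 0.954 + 6550 × 0.499 = 3959 + 3268 = 7227
Giving 1624 / 2854 / 6769 / 4416 / 7227.
[period 2]
Births: 2854 × 0.232 = 662
20–39: 1624 × 0.984 = 1598
40–59: 2854 × 0.967 = 2760
60–79: 6769 × 0.96 = 6498
80+: 4416 × 0.954 + 7227 × 0.499 = 4213 + 3606 = 7819
Giving 662 / 1598 / 2760 / 6498 / 7819.
[period 3]
Births: 1598 × 0.232 = 371
20–39: 662 × 0.984 = 651
40–59: 1598 × 0.967 = 1545
60–79: 2760 × 0.96 = 2650
80+: 6498 × 0.954 + 7819 × 0.499 = 6199 + 3902 = 10101
Giving 371 / 651 / 1545 / 2650 / 10101.
Dependents (band 0–19 + band 80+) = 371 + 10101 = 10472; working-age = 4846; ratio = 10472/4846 × 100 = 216.1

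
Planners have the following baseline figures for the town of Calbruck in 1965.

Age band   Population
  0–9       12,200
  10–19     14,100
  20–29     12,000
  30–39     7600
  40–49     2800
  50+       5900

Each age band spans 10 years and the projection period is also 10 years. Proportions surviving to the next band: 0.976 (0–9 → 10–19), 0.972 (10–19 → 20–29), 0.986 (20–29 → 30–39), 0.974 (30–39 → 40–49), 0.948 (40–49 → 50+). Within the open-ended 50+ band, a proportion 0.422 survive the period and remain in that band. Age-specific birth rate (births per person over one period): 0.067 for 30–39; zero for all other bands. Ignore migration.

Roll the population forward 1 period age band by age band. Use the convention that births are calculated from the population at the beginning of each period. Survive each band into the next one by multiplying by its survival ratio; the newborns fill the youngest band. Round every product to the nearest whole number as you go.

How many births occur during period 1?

509

Call the bands 1 to 6, youngest first.
— Period 1 —
Births: 7600 × 0.067 = 509
Band 2: 12200 × 0.976 = 11907
Band 3: 14100 × 0.972 = 13705
Band 4: 12000 × 0.986 = 11832
Band 5: 7600 × 0.974 = 7402
Band 6: 2800 × 0.948 + 5900 × 0.422 = 2654 + 2490 = 5144
Giving 509 / 11907 / 13705 / 11832 / 7402 / 5144.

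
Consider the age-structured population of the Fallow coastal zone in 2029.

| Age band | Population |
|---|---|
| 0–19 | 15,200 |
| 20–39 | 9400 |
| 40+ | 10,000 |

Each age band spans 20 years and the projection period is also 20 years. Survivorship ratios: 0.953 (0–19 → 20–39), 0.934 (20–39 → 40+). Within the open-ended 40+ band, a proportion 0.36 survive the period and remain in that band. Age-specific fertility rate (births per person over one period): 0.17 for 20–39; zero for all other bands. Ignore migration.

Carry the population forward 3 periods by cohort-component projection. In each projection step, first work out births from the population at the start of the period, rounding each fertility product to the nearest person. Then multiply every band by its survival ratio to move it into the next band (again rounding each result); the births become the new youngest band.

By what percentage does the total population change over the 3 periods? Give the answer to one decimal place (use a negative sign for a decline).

-69.6

Numbering the groups 1..3 from youngest to oldest:
After projecting period 1:
Births: 9400 × 0.17 = 1598
Group 2: 15200 × 0.953 = 14486
Group 3: 9400 × 0.934 + 10000 × 0.36 = 8780 + 3600 = 12380
→ [1598, 14486, 12380]
After projecting period 2:
Births: 14486 × 0.17 = 2463
Group 2: 1598 × 0.953 = 1523
Group 3: 14486 × 0.934 + 12380 × 0.36 = 13530 + 4457 = 17987
→ [2463, 1523, 17987]
After projecting period 3:
Births: 1523 × 0.17 = 259
Group 2: 2463 × 0.953 = 2347
Group 3: 1523 × 0.934 + 17987 × 0.36 = 1422 + 6475 = 7897
→ [259, 2347, 7897]
Total: 34600 → 10503; change = -24097; percentage change = -69.6%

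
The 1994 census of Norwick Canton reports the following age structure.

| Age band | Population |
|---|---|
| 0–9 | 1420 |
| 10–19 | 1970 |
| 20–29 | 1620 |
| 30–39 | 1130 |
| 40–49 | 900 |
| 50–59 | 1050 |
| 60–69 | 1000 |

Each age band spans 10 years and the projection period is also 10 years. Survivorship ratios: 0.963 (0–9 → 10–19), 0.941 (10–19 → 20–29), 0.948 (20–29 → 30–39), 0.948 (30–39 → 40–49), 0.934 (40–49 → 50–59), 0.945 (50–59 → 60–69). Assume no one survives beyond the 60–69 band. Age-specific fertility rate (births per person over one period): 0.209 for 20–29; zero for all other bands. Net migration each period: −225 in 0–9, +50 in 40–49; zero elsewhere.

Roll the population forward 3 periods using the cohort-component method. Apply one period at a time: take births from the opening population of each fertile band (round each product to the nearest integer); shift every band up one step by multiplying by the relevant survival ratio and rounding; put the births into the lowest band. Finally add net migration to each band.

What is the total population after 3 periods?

5636

Let band 1 be 0–9 through band 7 = 60–69.
— Period 1 —
Births: 1620 * 0.209 = 339
Band 2: 1420 * 0.963 = 1367
Band 3: 1970 * 0.941 = 1854
Band 4: 1620 * 0.948 = 1536
Band 5: 1130 * 0.948 = 1071
Band 6: 900 * 0.934 = 841
Band 7: 1050 * 0.945 = 992
Net migration: Band 1 − 225 → 114; Band 5 + 50 → 1121
Giving 114 / 1367 / 1854 / 1536 / 1121 / 841 / 992.
— Period 2 —
Births: 1854 * 0.209 = 387
Band 2: 114 * 0.963 = 110
Band 3: 1367 * 0.941 = 1286
Band 4: 1854 * 0.948 = 1758
Band 5: 1536 * 0.948 = 1456
Band 6: 1121 * 0.934 = 1047
Band 7: 841 * 0.945 = 795
Net migration: Band 1 − 225 → 162; Band 5 + 50 → 1506
Giving 162 / 110 / 1286 / 1758 / 1506 / 1047 / 795.
— Period 3 —
Births: 1286 * 0.209 = 269
Band 2: 162 * 0.963 = 156
Band 3: 110 * 0.941 = 104
Band 4: 1286 * 0.948 = 1219
Band 5: 1758 * 0.948 = 1667
Band 6: 1506 * 0.934 = 1407
Band 7: 1047 * 0.945 = 989
Net migration: Band 1 − 225 → 44; Band 5 + 50 → 1717
Giving 44 / 156 / 104 / 1219 / 1717 / 1407 / 989.
Total after period 3: 44 + 156 + 104 + 1219 + 1717 + 1407 + 989 = 5636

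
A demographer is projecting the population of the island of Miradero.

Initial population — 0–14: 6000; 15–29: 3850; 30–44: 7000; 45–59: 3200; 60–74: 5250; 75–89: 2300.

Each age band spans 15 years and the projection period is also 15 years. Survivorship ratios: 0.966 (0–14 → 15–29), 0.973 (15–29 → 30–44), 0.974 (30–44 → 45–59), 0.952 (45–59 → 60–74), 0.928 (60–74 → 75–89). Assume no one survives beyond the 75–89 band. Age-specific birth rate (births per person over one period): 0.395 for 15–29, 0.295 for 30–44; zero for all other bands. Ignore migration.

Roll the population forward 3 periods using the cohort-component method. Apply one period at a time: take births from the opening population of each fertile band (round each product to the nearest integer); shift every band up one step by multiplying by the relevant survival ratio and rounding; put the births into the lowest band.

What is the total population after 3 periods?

Call the groups 1 to 6, youngest first.
Period 1.
Births: 3850 × 0.395 = 1521 ; 7000 × 0.295 = 2065 → total 3586
Group 2: 6000 × 0.966 = 5796
Group 3: 3850 × 0.973 = 3746
Group 4: 7000 × 0.974 = 6818
Group 5: 3200 × 0.952 = 3046
Group 6: 5250 × 0.928 = 4872
→ [3586, 5796, 3746, 6818, 3046, 4872]
Period 2.
Births: 5796 × 0.395 = 2289 ; 3746 × 0.295 = 1105 → total 3394
Group 2: 3586 × 0.966 = 3464
Group 3: 5796 × 0.973 = 5640
Group 4: 3746 × 0.974 = 3649
Group 5: 6818 × 0.952 = 6491
Group 6: 3046 × 0.928 = 2827
→ [3394, 3464, 5640, 3649, 6491, 2827]
Period 3.
Births: 3464 × 0.395 = 1368 ; 5640 × 0.295 = 1664 → total 3032
Group 2: 3394 × 0.966 = 3279
Group 3: 3464 × 0.973 = 3370
Group 4: 5640 × 0.974 = 5493
Group 5: 3649 × 0.952 = 3474
Group 6: 6491 × 0.928 = 6024
→ [3032, 3279, 3370, 5493, 3474, 6024]
Total after period 3: 3032 + 3279 + 3370 + 5493 + 3474 + 6024 = 24672

24672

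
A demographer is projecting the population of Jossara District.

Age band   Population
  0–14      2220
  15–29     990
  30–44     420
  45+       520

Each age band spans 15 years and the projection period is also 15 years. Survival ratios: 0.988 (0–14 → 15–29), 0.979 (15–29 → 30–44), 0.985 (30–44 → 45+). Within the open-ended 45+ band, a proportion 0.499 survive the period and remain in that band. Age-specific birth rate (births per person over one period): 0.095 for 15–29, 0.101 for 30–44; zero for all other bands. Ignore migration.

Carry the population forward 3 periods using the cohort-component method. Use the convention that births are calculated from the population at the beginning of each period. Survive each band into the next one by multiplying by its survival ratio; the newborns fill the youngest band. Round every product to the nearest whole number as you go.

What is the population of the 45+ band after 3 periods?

2759

Let group 1 be 0–14 through group 4 = 45+.
Period 1:
Births: 990 × 0.095 = 94, 420 × 0.101 = 42 ⇒ total 136
Group 2: 2220 × 0.988 = 2193
Group 3: 990 × 0.979 = 969
Group 4: 420 × 0.985 + 520 × 0.499 = 414 + 259 = 673
Giving 136 / 2193 / 969 / 673.
Period 2:
Births: 2193 × 0.095 = 208, 969 × 0.101 = 98 ⇒ total 306
Group 2: 136 × 0.988 = 134
Group 3: 2193 × 0.979 = 2147
Group 4: 969 × 0.985 + 673 × 0.499 = 954 + 336 = 1290
Giving 306 / 134 / 2147 / 1290.
Period 3:
Births: 134 × 0.095 = 13, 2147 × 0.101 = 217 ⇒ total 230
Group 2: 306 × 0.988 = 302
Group 3: 134 × 0.979 = 131
Group 4: 2147 × 0.985 + 1290 × 0.499 = 2115 + 644 = 2759
Giving 230 / 302 / 131 / 2759.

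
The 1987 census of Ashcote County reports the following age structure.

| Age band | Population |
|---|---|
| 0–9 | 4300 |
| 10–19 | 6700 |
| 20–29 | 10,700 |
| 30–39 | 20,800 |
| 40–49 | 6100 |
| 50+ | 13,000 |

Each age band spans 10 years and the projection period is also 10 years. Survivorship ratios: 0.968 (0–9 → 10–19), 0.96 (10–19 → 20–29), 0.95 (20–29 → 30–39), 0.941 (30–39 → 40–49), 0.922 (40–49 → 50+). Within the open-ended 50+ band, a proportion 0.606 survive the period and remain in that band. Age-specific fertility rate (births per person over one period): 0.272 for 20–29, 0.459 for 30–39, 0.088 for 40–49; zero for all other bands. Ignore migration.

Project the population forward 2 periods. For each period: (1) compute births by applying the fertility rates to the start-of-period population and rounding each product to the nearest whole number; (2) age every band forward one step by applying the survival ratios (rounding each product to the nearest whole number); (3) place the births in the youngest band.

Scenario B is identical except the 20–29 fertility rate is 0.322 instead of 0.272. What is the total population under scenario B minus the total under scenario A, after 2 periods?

Call the bands 1 to 6, youngest first.
— Period 1 —
Births: 10700 × 0.272 = 2910, 20800 × 0.459 = 9547, 6100 × 0.088 = 537 → total 12994
Band 2: 4300 × 0.968 = 4162
Band 3: 6700 × 0.96 = 6432
Band 4: 10700 × 0.95 = 10165
Band 5: 20800 × 0.941 = 19573
Band 6: 6100 × 0.922 + 13000 × 0.606 = 5624 + 7878 = 13502
Population now: 0–9=12994, 10–19=4162, 20–29=6432, 30–39=10165, 40–49=19573, 50+=13502
— Period 2 —
Births: 6432 × 0.272 = 1750, 10165 × 0.459 = 4666, 19573 × 0.088 = 1722 → total 8138
Band 2: 12994 × 0.968 = 12578
Band 3: 4162 × 0.96 = 3996
Band 4: 6432 × 0.95 = 6110
Band 5: 10165 × 0.941 = 9565
Band 6: 19573 × 0.922 + 13502 × 0.606 = 18046 + 8182 = 26228
Population now: 0–9=8138, 10–19=12578, 20–29=3996, 30–39=6110, 40–49=9565, 50+=26228
Scenario A total after 2 periods: 66615
Scenario B projection —
— Period 1 —
Births: 10700 × 0.322 = 3445, 20800 × 0.459 = 9547, 6100 × 0.088 = 537 → total 13529
Band 2: 4300 × 0.968 = 4162
Band 3: 6700 × 0.96 = 6432
Band 4: 10700 × 0.95 = 10165
Band 5: 20800 × 0.941 = 19573
Band 6: 6100 × 0.922 + 13000 × 0.606 = 5624 + 7878 = 13502
Population now: 0–9=13529, 10–19=4162, 20–29=6432, 30–39=10165, 40–49=19573, 50+=13502
— Period 2 —
Births: 6432 × 0.322 = 2071, 10165 × 0.459 = 4666, 19573 × 0.088 = 1722 → total 8459
Band 2: 13529 × 0.968 = 13096
Band 3: 4162 × 0.96 = 3996
Band 4: 6432 × 0.95 = 6110
Band 5: 10165 × 0.941 = 9565
Band 6: 19573 × 0.922 + 13502 × 0.606 = 18046 + 8182 = 26228
Population now: 0–9=8459, 10–19=13096, 20–29=3996, 30–39=6110, 40–49=9565, 50+=26228
Scenario B total after 2 periods: 67454
Difference B − A = 67454 − 66615 = 839

839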